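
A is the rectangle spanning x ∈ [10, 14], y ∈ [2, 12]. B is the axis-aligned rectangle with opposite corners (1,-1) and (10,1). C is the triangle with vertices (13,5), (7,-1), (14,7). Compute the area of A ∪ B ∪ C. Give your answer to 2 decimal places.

58.39

By inclusion–exclusion:
Individual areas: |A| = 40, |B| = 18, |C| = 3.
|A∩B| = 0 (no overlap).
|A∩C| = 2.3571.
|B∩C| = 0.25.
|A∩B∩C| = 0.
|A ∪ B ∪ C| = 61 − 2.6071 + 0 = 58.39.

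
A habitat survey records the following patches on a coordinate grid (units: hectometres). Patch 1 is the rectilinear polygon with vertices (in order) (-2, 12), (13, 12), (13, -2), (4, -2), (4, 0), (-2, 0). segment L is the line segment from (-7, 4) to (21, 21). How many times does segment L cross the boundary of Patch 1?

The segment meets the boundary at (6.176,12), (-2,7.036).

2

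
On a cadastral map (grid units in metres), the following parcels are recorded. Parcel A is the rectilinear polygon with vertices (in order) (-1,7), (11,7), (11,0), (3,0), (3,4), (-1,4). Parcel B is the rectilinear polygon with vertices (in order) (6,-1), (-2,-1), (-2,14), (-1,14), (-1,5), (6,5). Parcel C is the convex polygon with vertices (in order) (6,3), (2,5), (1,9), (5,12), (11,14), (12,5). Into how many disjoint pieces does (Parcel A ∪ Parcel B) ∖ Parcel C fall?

1

(Parcel A ∪ Parcel B) ∖ Parcel C is a single connected region.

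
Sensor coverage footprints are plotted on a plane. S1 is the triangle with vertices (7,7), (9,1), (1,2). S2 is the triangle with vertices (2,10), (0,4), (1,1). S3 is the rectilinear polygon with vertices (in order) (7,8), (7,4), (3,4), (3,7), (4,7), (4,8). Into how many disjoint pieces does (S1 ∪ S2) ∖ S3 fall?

(S1 ∪ S2) ∖ S3 is a single connected region.

1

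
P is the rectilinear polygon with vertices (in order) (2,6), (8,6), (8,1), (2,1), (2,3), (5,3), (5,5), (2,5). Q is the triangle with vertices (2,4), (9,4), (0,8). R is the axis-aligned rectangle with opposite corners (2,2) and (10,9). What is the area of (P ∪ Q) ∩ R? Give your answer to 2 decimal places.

22.61

|P ∪ Q| = 31.7222.
|(P ∪ Q) ∩ R| = 22.61.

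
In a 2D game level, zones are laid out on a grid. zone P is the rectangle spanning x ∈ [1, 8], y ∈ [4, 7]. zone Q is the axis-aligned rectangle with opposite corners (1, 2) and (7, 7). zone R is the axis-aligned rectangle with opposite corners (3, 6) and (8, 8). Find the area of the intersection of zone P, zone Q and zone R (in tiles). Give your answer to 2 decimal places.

The intersection is the polygon with vertices (7,6), (3,6), (3,7), (7,7).
By the shoelace formula its area is 4.00.

4.00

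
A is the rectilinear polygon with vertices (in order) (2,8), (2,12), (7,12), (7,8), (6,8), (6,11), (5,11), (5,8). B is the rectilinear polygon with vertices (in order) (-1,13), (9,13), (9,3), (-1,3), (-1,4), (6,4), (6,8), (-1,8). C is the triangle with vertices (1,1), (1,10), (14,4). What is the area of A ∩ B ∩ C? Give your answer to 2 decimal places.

The intersection is the polygon with vertices (5,8), (2,8), (2,9.539), (5,8.154).
By the shoelace formula its area is 2.54.

2.54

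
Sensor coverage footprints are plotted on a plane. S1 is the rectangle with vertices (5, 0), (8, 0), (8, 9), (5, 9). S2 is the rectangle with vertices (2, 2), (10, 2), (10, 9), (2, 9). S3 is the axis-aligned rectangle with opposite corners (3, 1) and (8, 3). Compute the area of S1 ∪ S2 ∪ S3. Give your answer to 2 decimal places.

64.00

By inclusion–exclusion:
Individual areas: |S1| = 27, |S2| = 56, |S3| = 10.
|S1∩S2|: x∈[5,8], y∈[2,9] → 3·7 = 21.
|S1∩S3|: x∈[5,8], y∈[1,3] → 3·2 = 6.
|S2∩S3|: x∈[3,8], y∈[2,3] → 5·1 = 5.
|S1∩S2∩S3| = 3.
|S1 ∪ S2 ∪ S3| = 93 − 32 + 3 = 64.00.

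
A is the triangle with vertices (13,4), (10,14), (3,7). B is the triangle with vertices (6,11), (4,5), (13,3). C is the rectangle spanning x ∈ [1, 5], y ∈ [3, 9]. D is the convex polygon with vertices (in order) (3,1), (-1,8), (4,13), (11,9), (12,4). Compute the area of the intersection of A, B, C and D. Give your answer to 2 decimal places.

0.39

The intersection is the polygon with vertices (5,8), (5,6.4), (4.515,6.545).
By the shoelace formula its area is 0.39.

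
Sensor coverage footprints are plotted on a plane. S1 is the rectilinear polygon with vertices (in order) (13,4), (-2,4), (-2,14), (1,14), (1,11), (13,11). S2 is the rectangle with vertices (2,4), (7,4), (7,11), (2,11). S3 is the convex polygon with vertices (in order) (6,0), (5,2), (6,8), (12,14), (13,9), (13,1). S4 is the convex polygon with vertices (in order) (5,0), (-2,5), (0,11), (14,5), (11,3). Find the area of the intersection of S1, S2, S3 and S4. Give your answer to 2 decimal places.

The intersection is the polygon with vertices (5.333,4), (6,8), (6.3,8.3), (7,8), (7,4).
By the shoelace formula its area is 5.48.

5.48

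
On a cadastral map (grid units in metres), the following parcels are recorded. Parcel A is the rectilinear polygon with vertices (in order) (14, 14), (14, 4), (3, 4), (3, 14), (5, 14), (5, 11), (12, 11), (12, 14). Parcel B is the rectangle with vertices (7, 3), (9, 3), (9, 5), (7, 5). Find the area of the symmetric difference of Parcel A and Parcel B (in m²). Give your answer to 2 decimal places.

89.00

|Parcel A| = 89, |Parcel B| = 4, |Parcel A∩Parcel B| = 2.
|Parcel A △ Parcel B| = |Parcel A| + |Parcel B| − 2·|Parcel A∩Parcel B| = 89 + 4 − 4 = 89.00.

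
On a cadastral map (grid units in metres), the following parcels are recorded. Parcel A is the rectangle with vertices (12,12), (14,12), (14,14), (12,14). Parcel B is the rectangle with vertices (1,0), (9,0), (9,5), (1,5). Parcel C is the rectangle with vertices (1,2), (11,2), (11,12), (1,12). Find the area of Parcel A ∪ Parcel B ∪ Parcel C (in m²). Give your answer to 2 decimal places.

By inclusion–exclusion:
Individual areas: |Parcel A| = 4, |Parcel B| = 40, |Parcel C| = 100.
|Parcel A∩Parcel B| = 0 (no overlap).
|Parcel A∩Parcel C| = 0 (no overlap).
|Parcel B∩Parcel C|: x∈[1,9], y∈[2,5] → 8·3 = 24.
|Parcel A∩Parcel B∩Parcel C| = 0.
|Parcel A ∪ Parcel B ∪ Parcel C| = 144 − 24 + 0 = 120.00.

120.00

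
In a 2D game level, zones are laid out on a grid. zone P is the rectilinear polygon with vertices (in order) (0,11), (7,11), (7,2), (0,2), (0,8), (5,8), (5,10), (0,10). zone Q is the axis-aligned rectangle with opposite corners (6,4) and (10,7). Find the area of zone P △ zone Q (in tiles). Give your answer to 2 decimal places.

|zone P| = 53, |zone Q| = 12, |zone P∩zone Q| = 3.
|zone P △ zone Q| = |zone P| + |zone Q| − 2·|zone P∩zone Q| = 53 + 12 − 6 = 59.00.

59.00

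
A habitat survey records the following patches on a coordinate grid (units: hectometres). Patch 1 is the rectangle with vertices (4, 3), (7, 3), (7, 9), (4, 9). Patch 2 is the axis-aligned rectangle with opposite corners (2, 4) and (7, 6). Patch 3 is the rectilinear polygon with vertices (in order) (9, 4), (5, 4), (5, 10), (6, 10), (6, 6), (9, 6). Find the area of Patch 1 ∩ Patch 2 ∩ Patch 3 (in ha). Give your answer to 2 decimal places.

The intersection is the polygon with vertices (5,4), (5,6), (6,6), (7,6), (7,4).
By the shoelace formula its area is 4.00.

4.00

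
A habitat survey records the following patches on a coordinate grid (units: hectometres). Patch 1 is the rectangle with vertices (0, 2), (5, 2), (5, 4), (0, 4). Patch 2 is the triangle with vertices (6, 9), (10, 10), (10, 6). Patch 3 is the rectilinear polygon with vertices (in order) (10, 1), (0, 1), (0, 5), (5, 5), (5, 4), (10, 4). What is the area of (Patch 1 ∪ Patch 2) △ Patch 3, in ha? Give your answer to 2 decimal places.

33.00

|Patch 1 ∪ Patch 2| = 18.
|(Patch 1 ∪ Patch 2) ∩ Patch 3| = 10.
|(Patch 1 ∪ Patch 2) △ Patch 3| = 18 + 35 − 20 = 33.00.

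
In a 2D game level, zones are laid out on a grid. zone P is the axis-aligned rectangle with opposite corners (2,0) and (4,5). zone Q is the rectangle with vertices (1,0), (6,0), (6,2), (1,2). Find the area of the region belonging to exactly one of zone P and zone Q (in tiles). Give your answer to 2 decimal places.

|zone P∩zone Q|: x∈[2,4], y∈[0,2] → 2·2 = 4.
|zone P △ zone Q| = |zone P| + |zone Q| − 2·|zone P∩zone Q| = 10 + 10 − 8 = 12.00.

12.00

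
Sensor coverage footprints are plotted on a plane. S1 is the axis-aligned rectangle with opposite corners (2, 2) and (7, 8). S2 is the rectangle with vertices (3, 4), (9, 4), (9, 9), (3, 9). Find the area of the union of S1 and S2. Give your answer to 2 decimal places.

44.00

By inclusion–exclusion:
Individual areas: |S1| = 30, |S2| = 30.
|S1∩S2|: x∈[3,7], y∈[4,8] → 4·4 = 16.
|S1 ∪ S2| = 60 − 16 = 44.00.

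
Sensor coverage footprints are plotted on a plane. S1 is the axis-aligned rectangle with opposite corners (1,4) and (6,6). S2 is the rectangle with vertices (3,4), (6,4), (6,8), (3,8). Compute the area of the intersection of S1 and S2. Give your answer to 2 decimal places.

|S1∩S2|: x∈[3,6], y∈[4,6] → 3·2 = 6.

6.00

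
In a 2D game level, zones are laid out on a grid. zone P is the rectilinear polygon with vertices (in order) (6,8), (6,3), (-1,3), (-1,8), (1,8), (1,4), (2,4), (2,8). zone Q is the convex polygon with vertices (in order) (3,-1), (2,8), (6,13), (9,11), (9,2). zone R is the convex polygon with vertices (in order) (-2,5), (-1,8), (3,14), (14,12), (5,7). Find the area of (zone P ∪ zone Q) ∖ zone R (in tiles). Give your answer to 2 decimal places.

53.19

|zone P ∪ zone Q| = 83.8889.
|(zone P ∪ zone Q) ∩ zone R| = 30.6984.
|(zone P ∪ zone Q) ∖ zone R| = 83.8889 − 30.6984 = 53.19.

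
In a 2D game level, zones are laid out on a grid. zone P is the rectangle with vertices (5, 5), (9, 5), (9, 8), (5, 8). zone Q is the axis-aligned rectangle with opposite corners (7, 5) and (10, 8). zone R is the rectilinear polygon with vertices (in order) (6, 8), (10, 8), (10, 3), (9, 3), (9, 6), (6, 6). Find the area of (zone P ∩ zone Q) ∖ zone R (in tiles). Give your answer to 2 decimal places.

2.00

|zone P ∩ zone Q| = 6.
|(zone P ∩ zone Q) ∩ zone R| = 4.
|(zone P ∩ zone Q) ∖ zone R| = 6 − 4 = 2.00.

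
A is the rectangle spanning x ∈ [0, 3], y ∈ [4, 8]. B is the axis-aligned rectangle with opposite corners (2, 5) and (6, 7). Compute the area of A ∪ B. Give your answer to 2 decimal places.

By inclusion–exclusion:
Individual areas: |A| = 12, |B| = 8.
|A∩B|: x∈[2,3], y∈[5,7] → 1·2 = 2.
|A ∪ B| = 20 − 2 = 18.00.

18.00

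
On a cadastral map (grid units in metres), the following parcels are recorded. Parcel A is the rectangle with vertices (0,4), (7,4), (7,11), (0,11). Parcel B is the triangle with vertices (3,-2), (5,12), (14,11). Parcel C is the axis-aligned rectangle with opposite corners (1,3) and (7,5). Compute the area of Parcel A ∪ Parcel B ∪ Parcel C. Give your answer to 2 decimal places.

By inclusion–exclusion:
Individual areas: |Parcel A| = 49, |Parcel B| = 64, |Parcel C| = 12.
|Parcel A∩Parcel B| = 18.5.
|Parcel A∩Parcel C|: x∈[1,7], y∈[4,5] → 6·1 = 6.
|Parcel B∩Parcel C| = 6.2857.
|Parcel A∩Parcel B∩Parcel C| = 3.0714.
|Parcel A ∪ Parcel B ∪ Parcel C| = 125 − 30.7857 + 3.0714 = 97.29.

97.29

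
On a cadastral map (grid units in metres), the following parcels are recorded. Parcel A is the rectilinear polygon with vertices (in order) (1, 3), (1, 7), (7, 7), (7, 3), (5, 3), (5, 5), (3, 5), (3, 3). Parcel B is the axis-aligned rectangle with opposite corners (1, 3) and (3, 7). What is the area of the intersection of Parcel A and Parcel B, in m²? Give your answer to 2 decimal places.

The intersection is the polygon with vertices (1,7), (3,7), (3,5), (3,3), (1,3).
By the shoelace formula its area is 8.00.

8.00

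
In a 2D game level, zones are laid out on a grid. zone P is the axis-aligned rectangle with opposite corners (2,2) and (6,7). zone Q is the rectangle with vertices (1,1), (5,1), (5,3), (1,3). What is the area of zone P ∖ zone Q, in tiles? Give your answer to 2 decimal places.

|zone P∩zone Q|: x∈[2,5], y∈[2,3] → 3·1 = 3.
|zone P| = 20.
|zone P ∖ zone Q| = |zone P| − |zone P∩zone Q| = 20 − 3 = 17.00.

17.00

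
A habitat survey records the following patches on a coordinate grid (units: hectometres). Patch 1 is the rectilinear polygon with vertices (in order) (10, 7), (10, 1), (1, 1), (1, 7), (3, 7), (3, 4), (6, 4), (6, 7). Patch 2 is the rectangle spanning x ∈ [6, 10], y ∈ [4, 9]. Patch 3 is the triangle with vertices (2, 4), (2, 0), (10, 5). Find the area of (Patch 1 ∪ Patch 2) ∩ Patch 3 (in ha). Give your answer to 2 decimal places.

14.26

The region (Patch 1 ∪ Patch 2) ∩ Patch 3 is the polygon with vertices (2,1), (2,4), (3,4.125), (3,4), (6,4), (6,4.5), (10,5), (3.6,1).
By the shoelace formula its area is 14.26.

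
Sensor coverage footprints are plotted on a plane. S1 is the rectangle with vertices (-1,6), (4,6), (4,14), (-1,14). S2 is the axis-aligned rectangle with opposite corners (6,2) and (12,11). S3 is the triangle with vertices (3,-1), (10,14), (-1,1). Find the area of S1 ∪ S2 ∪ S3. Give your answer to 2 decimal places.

124.67

By inclusion–exclusion:
Individual areas: |S1| = 40, |S2| = 54, |S3| = 37.
|S1∩S2| = 0 (no overlap).
|S1∩S3| = 0.3497.
|S2∩S3| = 5.9806.
|S1∩S2∩S3| = 0.
|S1 ∪ S2 ∪ S3| = 131 − 6.3303 + 0 = 124.67.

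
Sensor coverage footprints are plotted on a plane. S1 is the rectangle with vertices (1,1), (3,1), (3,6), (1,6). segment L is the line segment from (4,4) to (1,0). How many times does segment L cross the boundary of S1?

2

The segment meets the boundary at (1.75,1), (3,2.667).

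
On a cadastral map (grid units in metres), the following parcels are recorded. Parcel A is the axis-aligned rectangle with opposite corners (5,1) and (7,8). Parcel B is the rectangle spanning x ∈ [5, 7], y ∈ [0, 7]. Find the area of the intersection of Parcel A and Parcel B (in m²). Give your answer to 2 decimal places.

|Parcel A∩Parcel B|: x∈[5,7], y∈[1,7] → 2·6 = 12.

12.00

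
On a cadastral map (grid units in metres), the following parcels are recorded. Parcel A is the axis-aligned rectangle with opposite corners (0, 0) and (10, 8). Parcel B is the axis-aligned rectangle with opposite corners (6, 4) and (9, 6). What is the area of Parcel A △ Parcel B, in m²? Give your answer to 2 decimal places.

|Parcel A∩Parcel B|: x∈[6,9], y∈[4,6] → 3·2 = 6.
|Parcel A △ Parcel B| = |Parcel A| + |Parcel B| − 2·|Parcel A∩Parcel B| = 80 + 6 − 12 = 74.00.

74.00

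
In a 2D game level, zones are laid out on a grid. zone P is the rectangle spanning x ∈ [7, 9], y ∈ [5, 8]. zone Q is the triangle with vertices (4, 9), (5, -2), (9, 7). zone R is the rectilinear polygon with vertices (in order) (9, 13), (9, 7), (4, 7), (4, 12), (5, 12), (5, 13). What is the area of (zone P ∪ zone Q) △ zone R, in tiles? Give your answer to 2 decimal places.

|zone P ∪ zone Q| = 28.5889.
|(zone P ∪ zone Q) ∩ zone R| = 6.0182.
|(zone P ∪ zone Q) △ zone R| = 28.5889 + 29 − 12.0364 = 45.55.

45.55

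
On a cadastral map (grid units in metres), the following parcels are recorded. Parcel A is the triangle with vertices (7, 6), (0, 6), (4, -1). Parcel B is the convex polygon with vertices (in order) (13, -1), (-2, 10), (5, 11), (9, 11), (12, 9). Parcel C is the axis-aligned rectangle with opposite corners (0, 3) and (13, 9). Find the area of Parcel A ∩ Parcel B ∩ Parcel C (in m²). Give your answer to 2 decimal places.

The intersection is the polygon with vertices (6.152,4.022), (3.454,6), (7,6).
By the shoelace formula its area is 3.51.

3.51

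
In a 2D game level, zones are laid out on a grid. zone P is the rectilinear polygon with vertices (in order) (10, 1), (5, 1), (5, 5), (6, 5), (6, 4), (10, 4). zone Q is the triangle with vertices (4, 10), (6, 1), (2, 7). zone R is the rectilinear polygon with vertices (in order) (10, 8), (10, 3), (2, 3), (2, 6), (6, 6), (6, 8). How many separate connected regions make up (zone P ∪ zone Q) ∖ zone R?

(zone P ∪ zone Q) ∖ zone R splits into 2 disjoint pieces (area 10.0833, area 6.4444).

2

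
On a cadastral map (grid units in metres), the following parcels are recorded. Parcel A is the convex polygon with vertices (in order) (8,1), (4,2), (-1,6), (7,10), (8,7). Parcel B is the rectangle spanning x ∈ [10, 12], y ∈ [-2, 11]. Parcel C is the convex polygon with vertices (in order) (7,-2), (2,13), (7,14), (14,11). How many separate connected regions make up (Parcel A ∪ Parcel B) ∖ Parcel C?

2

(Parcel A ∪ Parcel B) ∖ Parcel C splits into 2 disjoint pieces (area 20.474, area 14.8571).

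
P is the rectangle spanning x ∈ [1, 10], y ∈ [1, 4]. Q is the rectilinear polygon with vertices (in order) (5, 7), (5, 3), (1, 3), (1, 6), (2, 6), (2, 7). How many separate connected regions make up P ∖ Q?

P ∖ Q is a single connected region.

1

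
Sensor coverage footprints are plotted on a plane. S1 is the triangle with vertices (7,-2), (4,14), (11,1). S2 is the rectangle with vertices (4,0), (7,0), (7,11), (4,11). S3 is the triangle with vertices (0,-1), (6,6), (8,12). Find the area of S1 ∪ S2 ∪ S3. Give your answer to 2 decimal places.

By inclusion–exclusion:
Individual areas: |S1| = 36.5, |S2| = 33, |S3| = 11.
|S1∩S2| = 13.6885.
|S1∩S3| = 3.1134.
|S2∩S3| = 6.6458.
|S1∩S2∩S3| = 3.1134.
|S1 ∪ S2 ∪ S3| = 80.5 − 23.4478 + 3.1134 = 60.17.

60.17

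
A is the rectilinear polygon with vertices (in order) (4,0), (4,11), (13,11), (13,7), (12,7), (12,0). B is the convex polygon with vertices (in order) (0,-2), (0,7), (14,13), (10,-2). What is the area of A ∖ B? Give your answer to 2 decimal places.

10.80

|A| = 92, |A∩B| = 81.1964.
|A ∖ B| = |A| − |A∩B| = 92 − 81.1964 = 10.80.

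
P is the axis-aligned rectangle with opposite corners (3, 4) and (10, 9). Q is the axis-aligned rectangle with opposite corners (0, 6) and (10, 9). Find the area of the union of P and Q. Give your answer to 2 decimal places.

By inclusion–exclusion:
Individual areas: |P| = 35, |Q| = 30.
|P∩Q|: x∈[3,10], y∈[6,9] → 7·3 = 21.
|P ∪ Q| = 65 − 21 = 44.00.

44.00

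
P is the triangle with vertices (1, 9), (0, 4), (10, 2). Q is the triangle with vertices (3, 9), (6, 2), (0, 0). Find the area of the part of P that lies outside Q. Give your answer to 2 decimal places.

14.85

|P| = 26, |P∩Q| = 11.152.
|P ∖ Q| = |P| − |P∩Q| = 26 − 11.152 = 14.85.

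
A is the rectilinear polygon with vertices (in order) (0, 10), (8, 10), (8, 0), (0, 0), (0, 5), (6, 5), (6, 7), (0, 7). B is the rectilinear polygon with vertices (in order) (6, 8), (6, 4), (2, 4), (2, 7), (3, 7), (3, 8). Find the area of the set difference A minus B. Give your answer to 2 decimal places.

61.00

|A| = 68, |A∩B| = 7.
|A ∖ B| = |A| − |A∩B| = 68 − 7 = 61.00.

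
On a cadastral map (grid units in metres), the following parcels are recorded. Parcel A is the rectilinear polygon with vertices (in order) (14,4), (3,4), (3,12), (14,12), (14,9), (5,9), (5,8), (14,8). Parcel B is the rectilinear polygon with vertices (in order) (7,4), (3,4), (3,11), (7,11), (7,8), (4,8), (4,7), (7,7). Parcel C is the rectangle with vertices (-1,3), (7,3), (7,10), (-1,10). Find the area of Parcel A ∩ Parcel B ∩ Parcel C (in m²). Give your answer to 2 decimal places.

19.00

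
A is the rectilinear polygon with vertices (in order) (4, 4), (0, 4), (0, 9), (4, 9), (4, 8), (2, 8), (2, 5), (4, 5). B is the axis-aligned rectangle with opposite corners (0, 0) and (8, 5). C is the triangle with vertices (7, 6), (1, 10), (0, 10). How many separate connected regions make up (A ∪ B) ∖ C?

(A ∪ B) ∖ C splits into 2 disjoint pieces (area 48.625, area 0.75).

2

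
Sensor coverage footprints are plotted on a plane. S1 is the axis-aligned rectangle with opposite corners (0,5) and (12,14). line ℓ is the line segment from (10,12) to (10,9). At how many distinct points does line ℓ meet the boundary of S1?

0

The segment lies entirely inside S1 and never meets its boundary.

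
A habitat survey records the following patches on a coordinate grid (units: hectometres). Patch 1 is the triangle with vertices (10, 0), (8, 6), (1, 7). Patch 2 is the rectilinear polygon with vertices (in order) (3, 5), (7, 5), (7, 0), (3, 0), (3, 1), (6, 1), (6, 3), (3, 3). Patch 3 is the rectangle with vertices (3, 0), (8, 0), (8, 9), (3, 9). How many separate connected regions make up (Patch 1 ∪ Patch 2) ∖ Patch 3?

(Patch 1 ∪ Patch 2) ∖ Patch 3 splits into 2 disjoint pieces (area 1.2698, area 4.4444).

2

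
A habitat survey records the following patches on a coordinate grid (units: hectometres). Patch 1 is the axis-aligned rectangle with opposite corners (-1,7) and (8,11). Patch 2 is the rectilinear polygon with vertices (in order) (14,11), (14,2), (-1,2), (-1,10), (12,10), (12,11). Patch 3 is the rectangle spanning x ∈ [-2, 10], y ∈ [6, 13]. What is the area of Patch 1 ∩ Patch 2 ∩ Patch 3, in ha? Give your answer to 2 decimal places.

27.00

The intersection is the polygon with vertices (-1,7), (-1,10), (8,10), (8,7).
By the shoelace formula its area is 27.00.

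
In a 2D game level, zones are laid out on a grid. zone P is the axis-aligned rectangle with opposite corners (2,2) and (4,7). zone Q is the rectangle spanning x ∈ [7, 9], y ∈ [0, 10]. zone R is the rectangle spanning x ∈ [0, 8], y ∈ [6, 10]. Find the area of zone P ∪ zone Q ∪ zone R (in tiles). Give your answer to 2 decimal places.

By inclusion–exclusion:
Individual areas: |zone P| = 10, |zone Q| = 20, |zone R| = 32.
|zone P∩zone Q| = 0 (no overlap).
|zone P∩zone R|: x∈[2,4], y∈[6,7] → 2·1 = 2.
|zone Q∩zone R|: x∈[7,8], y∈[6,10] → 1·4 = 4.
|zone P∩zone Q∩zone R| = 0.
|zone P ∪ zone Q ∪ zone R| = 62 − 6 + 0 = 56.00.

56.00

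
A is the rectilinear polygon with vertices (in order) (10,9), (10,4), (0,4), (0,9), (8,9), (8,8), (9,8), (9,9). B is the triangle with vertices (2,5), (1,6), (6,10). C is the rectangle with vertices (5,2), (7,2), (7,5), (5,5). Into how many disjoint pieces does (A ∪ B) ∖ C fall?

(A ∪ B) ∖ C is a single connected region.

1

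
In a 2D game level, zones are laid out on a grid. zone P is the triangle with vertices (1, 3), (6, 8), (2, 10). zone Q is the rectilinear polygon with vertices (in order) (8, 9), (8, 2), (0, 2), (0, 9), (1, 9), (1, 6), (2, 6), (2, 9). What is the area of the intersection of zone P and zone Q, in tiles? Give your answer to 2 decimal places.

The intersection is the polygon with vertices (6,8), (1,3), (1.429,6), (2,6), (2,9), (4,9).
By the shoelace formula its area is 12.86.

12.86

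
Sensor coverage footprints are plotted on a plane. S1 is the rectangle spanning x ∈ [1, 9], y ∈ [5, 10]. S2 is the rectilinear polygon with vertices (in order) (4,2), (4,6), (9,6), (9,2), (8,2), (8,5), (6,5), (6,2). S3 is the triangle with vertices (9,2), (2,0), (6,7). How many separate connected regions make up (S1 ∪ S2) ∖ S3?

(S1 ∪ S2) ∖ S3 is a single connected region.

1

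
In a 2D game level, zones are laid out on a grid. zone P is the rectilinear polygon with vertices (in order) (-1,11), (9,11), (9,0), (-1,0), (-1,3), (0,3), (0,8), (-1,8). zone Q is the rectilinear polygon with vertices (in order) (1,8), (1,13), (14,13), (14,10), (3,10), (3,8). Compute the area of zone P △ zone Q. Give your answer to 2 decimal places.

|zone P| = 105, |zone Q| = 43, |zone P∩zone Q| = 12.
|zone P △ zone Q| = |zone P| + |zone Q| − 2·|zone P∩zone Q| = 105 + 43 − 24 = 124.00.

124.00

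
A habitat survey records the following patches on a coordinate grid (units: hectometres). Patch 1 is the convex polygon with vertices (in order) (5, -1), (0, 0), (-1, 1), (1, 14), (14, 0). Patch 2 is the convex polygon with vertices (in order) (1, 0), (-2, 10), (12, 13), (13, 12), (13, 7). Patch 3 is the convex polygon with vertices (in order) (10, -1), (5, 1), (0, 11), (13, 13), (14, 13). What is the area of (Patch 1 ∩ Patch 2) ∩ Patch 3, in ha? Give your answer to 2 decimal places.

39.56

The region (Patch 1 ∩ Patch 2) ∩ Patch 3 is the polygon with vertices (3.6,11.2), (9.432,4.919), (4.484,2.032), (0.412,10.177), (0.466,10.528).
By the shoelace formula its area is 39.56.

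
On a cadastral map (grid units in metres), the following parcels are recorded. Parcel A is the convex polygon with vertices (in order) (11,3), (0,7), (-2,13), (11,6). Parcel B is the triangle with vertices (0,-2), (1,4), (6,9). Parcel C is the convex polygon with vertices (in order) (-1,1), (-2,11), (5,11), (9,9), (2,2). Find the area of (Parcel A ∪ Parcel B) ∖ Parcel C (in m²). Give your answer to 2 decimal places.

21.14

|Parcel A ∪ Parcel B| = 58.5786.
|(Parcel A ∪ Parcel B) ∩ Parcel C| = 37.4364.
|(Parcel A ∪ Parcel B) ∖ Parcel C| = 58.5786 − 37.4364 = 21.14.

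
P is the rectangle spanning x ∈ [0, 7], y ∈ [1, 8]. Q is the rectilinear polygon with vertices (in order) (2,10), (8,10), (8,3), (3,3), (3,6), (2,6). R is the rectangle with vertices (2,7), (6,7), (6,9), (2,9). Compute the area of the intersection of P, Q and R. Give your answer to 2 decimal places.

4.00

The intersection is the polygon with vertices (2,8), (6,8), (6,7), (2,7).
By the shoelace formula its area is 4.00.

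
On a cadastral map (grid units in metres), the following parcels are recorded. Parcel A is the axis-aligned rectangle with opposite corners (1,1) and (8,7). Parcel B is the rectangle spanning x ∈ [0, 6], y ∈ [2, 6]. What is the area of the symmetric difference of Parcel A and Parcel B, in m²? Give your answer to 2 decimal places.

26.00

|Parcel A∩Parcel B|: x∈[1,6], y∈[2,6] → 5·4 = 20.
|Parcel A △ Parcel B| = |Parcel A| + |Parcel B| − 2·|Parcel A∩Parcel B| = 42 + 24 − 40 = 26.00.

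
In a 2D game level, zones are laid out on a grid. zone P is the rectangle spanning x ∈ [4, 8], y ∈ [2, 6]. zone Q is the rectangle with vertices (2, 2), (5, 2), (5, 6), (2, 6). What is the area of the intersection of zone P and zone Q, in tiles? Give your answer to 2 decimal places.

4.00

|zone P∩zone Q|: x∈[4,5], y∈[2,6] → 1·4 = 4.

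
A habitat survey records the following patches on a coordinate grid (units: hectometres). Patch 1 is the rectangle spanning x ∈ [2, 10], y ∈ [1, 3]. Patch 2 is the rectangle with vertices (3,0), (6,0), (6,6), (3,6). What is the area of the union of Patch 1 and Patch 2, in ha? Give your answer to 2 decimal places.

By inclusion–exclusion:
Individual areas: |Patch 1| = 16, |Patch 2| = 18.
|Patch 1∩Patch 2|: x∈[3,6], y∈[1,3] → 3·2 = 6.
|Patch 1 ∪ Patch 2| = 34 − 6 = 28.00.

28.00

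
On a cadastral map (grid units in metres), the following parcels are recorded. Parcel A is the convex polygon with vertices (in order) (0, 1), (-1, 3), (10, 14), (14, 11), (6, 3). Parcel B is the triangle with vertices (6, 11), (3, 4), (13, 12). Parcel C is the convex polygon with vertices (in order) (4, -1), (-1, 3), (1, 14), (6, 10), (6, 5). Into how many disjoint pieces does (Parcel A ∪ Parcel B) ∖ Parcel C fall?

2

(Parcel A ∪ Parcel B) ∖ Parcel C splits into 2 disjoint pieces (area 43.5077, area 1.2353).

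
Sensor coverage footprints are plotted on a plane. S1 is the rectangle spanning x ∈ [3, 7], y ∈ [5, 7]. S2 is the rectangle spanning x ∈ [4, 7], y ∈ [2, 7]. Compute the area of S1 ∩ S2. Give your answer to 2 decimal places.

|S1∩S2|: x∈[4,7], y∈[5,7] → 3·2 = 6.

6.00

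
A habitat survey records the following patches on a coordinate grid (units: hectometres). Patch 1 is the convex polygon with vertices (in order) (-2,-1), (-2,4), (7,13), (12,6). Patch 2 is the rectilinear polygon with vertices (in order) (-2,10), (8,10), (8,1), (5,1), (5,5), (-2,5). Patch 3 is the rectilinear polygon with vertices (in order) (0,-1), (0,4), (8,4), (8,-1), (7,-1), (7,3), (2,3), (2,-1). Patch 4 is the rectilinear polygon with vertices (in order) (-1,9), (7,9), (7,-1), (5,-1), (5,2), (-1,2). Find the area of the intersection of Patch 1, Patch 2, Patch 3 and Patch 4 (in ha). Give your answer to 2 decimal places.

The intersection is the polygon with vertices (5,3), (5,4), (7,4), (7,3.5), (6,3).
By the shoelace formula its area is 1.75.

1.75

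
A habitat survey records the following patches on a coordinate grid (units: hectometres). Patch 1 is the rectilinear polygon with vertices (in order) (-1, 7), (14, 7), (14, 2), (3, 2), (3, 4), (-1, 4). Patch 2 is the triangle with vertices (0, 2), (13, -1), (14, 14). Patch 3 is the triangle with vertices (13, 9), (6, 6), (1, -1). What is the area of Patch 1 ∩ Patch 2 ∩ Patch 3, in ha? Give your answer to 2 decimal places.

The intersection is the polygon with vertices (3.143,2), (6,6), (8.333,7), (10.6,7), (4.6,2).
By the shoelace formula its area is 12.55.

12.55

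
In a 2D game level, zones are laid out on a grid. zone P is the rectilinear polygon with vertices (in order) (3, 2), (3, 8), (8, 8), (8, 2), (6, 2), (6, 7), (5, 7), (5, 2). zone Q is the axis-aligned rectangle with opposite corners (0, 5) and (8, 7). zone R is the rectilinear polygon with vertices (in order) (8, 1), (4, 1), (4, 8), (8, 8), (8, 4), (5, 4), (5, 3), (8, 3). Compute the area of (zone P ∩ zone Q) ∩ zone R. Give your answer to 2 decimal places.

6.00

|zone P ∩ zone Q| = 8.
|(zone P ∩ zone Q) ∩ zone R| = 6.00.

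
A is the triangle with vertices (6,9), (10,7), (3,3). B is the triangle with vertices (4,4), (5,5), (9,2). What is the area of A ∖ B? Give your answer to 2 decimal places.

|A| = 15, |A∩B| = 0.8263.
|A ∖ B| = |A| − |A∩B| = 15 − 0.8263 = 14.17.

14.17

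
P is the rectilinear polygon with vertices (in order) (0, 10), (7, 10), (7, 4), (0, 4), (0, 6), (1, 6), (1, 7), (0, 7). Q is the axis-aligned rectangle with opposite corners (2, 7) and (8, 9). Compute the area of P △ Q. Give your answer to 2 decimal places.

|P| = 41, |Q| = 12, |P∩Q| = 10.
|P △ Q| = |P| + |Q| − 2·|P∩Q| = 41 + 12 − 20 = 33.00.

33.00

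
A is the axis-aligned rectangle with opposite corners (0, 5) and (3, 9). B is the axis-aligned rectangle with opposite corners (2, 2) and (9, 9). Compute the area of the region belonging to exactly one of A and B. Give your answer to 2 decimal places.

53.00

|A∩B|: x∈[2,3], y∈[5,9] → 1·4 = 4.
|A △ B| = |A| + |B| − 2·|A∩B| = 12 + 49 − 8 = 53.00.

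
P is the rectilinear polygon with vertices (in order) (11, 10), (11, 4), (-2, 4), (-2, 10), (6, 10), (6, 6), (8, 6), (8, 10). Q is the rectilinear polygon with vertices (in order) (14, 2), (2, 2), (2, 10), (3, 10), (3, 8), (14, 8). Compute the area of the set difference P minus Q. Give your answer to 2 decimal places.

|P| = 70, |P∩Q| = 34.
|P ∖ Q| = |P| − |P∩Q| = 70 − 34 = 36.00.

36.00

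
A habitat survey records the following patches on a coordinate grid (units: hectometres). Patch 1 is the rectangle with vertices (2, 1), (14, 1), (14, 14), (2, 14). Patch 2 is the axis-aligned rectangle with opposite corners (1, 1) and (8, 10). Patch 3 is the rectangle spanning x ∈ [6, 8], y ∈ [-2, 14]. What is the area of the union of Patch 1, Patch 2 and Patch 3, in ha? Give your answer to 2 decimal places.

171.00

By inclusion–exclusion:
Individual areas: |Patch 1| = 156, |Patch 2| = 63, |Patch 3| = 32.
|Patch 1∩Patch 2|: x∈[2,8], y∈[1,10] → 6·9 = 54.
|Patch 1∩Patch 3|: x∈[6,8], y∈[1,14] → 2·13 = 26.
|Patch 2∩Patch 3|: x∈[6,8], y∈[1,10] → 2·9 = 18.
|Patch 1∩Patch 2∩Patch 3| = 18.
|Patch 1 ∪ Patch 2 ∪ Patch 3| = 251 − 98 + 18 = 171.00.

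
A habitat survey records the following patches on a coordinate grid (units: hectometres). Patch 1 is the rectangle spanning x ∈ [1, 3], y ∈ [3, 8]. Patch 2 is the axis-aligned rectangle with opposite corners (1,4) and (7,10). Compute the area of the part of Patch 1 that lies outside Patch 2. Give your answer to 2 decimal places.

|Patch 1∩Patch 2|: x∈[1,3], y∈[4,8] → 2·4 = 8.
|Patch 1| = 10.
|Patch 1 ∖ Patch 2| = |Patch 1| − |Patch 1∩Patch 2| = 10 − 8 = 2.00.

2.00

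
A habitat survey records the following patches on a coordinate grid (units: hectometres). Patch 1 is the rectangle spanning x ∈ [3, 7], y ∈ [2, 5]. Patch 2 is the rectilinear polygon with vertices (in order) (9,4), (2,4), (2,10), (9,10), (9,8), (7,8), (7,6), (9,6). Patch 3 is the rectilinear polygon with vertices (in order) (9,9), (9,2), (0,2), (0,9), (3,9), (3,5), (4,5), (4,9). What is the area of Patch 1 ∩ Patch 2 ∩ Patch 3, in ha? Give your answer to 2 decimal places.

The intersection is the polygon with vertices (4,5), (7,5), (7,4), (3,4), (3,5).
By the shoelace formula its area is 4.00.

4.00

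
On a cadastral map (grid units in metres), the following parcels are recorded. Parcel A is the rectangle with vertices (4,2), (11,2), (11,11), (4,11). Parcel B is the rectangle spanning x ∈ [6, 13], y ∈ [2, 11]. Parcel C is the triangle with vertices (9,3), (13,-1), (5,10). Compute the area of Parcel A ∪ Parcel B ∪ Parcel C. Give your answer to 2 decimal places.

82.23

By inclusion–exclusion:
Individual areas: |Parcel A| = 63, |Parcel B| = 63, |Parcel C| = 6.
|Parcel A∩Parcel B|: x∈[6,11], y∈[2,11] → 5·9 = 45.
|Parcel A∩Parcel C| = 4.7727.
|Parcel B∩Parcel C| = 4.5852.
|Parcel A∩Parcel B∩Parcel C| = 4.5852.
|Parcel A ∪ Parcel B ∪ Parcel C| = 132 − 54.358 + 4.5852 = 82.23.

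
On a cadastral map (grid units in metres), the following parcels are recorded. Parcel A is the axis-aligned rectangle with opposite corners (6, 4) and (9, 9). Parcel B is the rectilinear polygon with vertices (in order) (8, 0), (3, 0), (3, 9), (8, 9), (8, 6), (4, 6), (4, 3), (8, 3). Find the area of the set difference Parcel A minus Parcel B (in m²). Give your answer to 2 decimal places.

|Parcel A| = 15, |Parcel A∩Parcel B| = 6.
|Parcel A ∖ Parcel B| = |Parcel A| − |Parcel A∩Parcel B| = 15 − 6 = 9.00.

9.00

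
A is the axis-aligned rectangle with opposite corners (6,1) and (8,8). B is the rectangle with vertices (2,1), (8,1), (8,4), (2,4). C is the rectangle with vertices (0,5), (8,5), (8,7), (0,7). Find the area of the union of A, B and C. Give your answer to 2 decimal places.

By inclusion–exclusion:
Individual areas: |A| = 14, |B| = 18, |C| = 16.
|A∩B|: x∈[6,8], y∈[1,4] → 2·3 = 6.
|A∩C|: x∈[6,8], y∈[5,7] → 2·2 = 4.
|B∩C| = 0 (no overlap).
|A∩B∩C| = 0.
|A ∪ B ∪ C| = 48 − 10 + 0 = 38.00.

38.00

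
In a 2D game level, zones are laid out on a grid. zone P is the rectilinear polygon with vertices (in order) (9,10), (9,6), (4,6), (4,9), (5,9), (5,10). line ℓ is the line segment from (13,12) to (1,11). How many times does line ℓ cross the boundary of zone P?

0

The segment lies entirely outside zone P and never meets its boundary.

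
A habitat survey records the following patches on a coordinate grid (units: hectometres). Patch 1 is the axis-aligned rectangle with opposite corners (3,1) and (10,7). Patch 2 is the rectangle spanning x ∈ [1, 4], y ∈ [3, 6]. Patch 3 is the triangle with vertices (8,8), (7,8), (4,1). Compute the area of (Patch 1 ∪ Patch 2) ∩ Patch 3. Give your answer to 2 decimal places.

The region (Patch 1 ∪ Patch 2) ∩ Patch 3 is the polygon with vertices (7.429,7), (4,1), (6.571,7).
By the shoelace formula its area is 2.57.

2.57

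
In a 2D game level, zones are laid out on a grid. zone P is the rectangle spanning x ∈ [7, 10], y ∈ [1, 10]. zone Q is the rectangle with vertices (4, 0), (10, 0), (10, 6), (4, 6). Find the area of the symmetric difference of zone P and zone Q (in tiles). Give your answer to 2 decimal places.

33.00

|zone P∩zone Q|: x∈[7,10], y∈[1,6] → 3·5 = 15.
|zone P △ zone Q| = |zone P| + |zone Q| − 2·|zone P∩zone Q| = 27 + 36 − 30 = 33.00.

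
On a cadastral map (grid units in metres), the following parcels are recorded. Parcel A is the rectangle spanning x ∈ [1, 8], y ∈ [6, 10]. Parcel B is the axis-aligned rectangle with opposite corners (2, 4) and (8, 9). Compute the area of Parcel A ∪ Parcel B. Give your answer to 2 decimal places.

By inclusion–exclusion:
Individual areas: |Parcel A| = 28, |Parcel B| = 30.
|Parcel A∩Parcel B|: x∈[2,8], y∈[6,9] → 6·3 = 18.
|Parcel A ∪ Parcel B| = 58 − 18 = 40.00.

40.00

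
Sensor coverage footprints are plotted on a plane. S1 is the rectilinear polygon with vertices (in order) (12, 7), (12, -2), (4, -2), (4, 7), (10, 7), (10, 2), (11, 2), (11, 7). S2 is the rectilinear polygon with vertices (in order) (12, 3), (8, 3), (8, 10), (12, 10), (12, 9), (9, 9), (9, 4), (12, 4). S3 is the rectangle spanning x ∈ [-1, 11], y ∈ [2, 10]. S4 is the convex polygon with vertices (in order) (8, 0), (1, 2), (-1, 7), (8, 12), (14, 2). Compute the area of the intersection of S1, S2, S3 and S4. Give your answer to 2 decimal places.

5.00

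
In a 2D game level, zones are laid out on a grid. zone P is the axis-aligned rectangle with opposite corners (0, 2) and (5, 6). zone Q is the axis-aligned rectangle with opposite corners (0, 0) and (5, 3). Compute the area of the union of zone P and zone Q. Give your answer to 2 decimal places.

By inclusion–exclusion:
Individual areas: |zone P| = 20, |zone Q| = 15.
|zone P∩zone Q|: x∈[0,5], y∈[2,3] → 5·1 = 5.
|zone P ∪ zone Q| = 35 − 5 = 30.00.

30.00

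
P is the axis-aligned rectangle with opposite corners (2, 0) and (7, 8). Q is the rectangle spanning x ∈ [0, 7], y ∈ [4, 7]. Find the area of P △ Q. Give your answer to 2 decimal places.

31.00

|P∩Q|: x∈[2,7], y∈[4,7] → 5·3 = 15.
|P △ Q| = |P| + |Q| − 2·|P∩Q| = 40 + 21 − 30 = 31.00.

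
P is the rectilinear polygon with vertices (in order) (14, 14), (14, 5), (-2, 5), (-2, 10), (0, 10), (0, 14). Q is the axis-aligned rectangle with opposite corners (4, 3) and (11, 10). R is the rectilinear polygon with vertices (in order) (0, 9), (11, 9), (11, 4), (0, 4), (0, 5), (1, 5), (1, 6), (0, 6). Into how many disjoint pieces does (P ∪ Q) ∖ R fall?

(P ∪ Q) ∖ R splits into 2 disjoint pieces (area 93, area 7).

2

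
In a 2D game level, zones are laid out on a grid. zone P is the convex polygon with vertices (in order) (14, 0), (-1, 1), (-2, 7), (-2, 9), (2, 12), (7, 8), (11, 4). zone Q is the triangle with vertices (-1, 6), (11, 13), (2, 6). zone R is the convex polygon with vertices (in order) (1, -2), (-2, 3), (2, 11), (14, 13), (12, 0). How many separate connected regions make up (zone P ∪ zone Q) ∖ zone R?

4

(zone P ∪ zone Q) ∖ zone R splits into 4 disjoint pieces (area 0.0475, area 13.5172, area 0.0955, area 2.0808).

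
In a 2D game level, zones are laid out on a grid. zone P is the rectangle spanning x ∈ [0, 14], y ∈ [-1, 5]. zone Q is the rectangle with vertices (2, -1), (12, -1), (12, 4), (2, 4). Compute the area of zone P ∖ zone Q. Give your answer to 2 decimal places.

|zone P∩zone Q|: x∈[2,12], y∈[-1,4] → 10·5 = 50.
|zone P| = 84.
|zone P ∖ zone Q| = |zone P| − |zone P∩zone Q| = 84 − 50 = 34.00.

34.00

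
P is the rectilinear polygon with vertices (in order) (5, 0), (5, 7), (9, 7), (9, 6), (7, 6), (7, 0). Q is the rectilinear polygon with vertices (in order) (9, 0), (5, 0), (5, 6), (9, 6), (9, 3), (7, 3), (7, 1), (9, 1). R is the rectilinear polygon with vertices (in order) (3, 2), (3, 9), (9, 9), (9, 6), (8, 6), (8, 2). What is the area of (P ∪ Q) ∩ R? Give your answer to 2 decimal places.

|P ∪ Q| = 24.
|(P ∪ Q) ∩ R| = 15.00.

15.00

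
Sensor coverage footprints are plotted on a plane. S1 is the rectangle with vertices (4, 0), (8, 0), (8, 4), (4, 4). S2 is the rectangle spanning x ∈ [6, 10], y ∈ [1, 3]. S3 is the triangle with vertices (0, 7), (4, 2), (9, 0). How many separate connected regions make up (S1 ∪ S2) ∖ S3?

2

(S1 ∪ S2) ∖ S3 splits into 2 disjoint pieces (area 4.8, area 10.6667).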